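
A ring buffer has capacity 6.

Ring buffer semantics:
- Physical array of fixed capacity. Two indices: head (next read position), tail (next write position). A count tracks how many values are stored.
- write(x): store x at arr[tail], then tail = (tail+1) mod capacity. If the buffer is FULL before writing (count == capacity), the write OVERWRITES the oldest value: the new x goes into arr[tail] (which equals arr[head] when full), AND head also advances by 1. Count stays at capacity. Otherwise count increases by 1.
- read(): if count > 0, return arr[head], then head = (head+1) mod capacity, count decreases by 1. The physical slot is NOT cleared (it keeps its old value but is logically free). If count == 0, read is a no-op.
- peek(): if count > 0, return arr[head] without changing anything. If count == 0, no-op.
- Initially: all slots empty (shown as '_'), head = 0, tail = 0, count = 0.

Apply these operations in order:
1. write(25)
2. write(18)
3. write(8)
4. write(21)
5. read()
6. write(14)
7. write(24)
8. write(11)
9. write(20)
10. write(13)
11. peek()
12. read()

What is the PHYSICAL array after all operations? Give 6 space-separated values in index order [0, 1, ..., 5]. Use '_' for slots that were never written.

After op 1 (write(25)): arr=[25 _ _ _ _ _] head=0 tail=1 count=1
After op 2 (write(18)): arr=[25 18 _ _ _ _] head=0 tail=2 count=2
After op 3 (write(8)): arr=[25 18 8 _ _ _] head=0 tail=3 count=3
After op 4 (write(21)): arr=[25 18 8 21 _ _] head=0 tail=4 count=4
After op 5 (read()): arr=[25 18 8 21 _ _] head=1 tail=4 count=3
After op 6 (write(14)): arr=[25 18 8 21 14 _] head=1 tail=5 count=4
After op 7 (write(24)): arr=[25 18 8 21 14 24] head=1 tail=0 count=5
After op 8 (write(11)): arr=[11 18 8 21 14 24] head=1 tail=1 count=6
After op 9 (write(20)): arr=[11 20 8 21 14 24] head=2 tail=2 count=6
After op 10 (write(13)): arr=[11 20 13 21 14 24] head=3 tail=3 count=6
After op 11 (peek()): arr=[11 20 13 21 14 24] head=3 tail=3 count=6
After op 12 (read()): arr=[11 20 13 21 14 24] head=4 tail=3 count=5

Answer: 11 20 13 21 14 24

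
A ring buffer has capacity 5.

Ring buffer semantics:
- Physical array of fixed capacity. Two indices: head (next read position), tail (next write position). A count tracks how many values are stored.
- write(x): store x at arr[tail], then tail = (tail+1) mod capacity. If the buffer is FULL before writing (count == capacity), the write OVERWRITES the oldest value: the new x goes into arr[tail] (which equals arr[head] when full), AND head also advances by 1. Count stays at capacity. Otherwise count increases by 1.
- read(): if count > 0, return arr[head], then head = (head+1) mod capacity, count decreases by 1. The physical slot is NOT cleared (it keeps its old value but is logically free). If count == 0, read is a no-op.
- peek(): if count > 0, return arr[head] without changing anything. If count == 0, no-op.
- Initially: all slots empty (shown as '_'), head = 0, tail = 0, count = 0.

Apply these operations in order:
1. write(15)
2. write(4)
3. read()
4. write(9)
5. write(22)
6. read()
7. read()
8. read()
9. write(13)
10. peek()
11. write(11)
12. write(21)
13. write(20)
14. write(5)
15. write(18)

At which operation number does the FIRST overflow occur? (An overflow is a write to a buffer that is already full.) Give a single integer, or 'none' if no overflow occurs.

Answer: 15

Derivation:
After op 1 (write(15)): arr=[15 _ _ _ _] head=0 tail=1 count=1
After op 2 (write(4)): arr=[15 4 _ _ _] head=0 tail=2 count=2
After op 3 (read()): arr=[15 4 _ _ _] head=1 tail=2 count=1
After op 4 (write(9)): arr=[15 4 9 _ _] head=1 tail=3 count=2
After op 5 (write(22)): arr=[15 4 9 22 _] head=1 tail=4 count=3
After op 6 (read()): arr=[15 4 9 22 _] head=2 tail=4 count=2
After op 7 (read()): arr=[15 4 9 22 _] head=3 tail=4 count=1
After op 8 (read()): arr=[15 4 9 22 _] head=4 tail=4 count=0
After op 9 (write(13)): arr=[15 4 9 22 13] head=4 tail=0 count=1
After op 10 (peek()): arr=[15 4 9 22 13] head=4 tail=0 count=1
After op 11 (write(11)): arr=[11 4 9 22 13] head=4 tail=1 count=2
After op 12 (write(21)): arr=[11 21 9 22 13] head=4 tail=2 count=3
After op 13 (write(20)): arr=[11 21 20 22 13] head=4 tail=3 count=4
After op 14 (write(5)): arr=[11 21 20 5 13] head=4 tail=4 count=5
After op 15 (write(18)): arr=[11 21 20 5 18] head=0 tail=0 count=5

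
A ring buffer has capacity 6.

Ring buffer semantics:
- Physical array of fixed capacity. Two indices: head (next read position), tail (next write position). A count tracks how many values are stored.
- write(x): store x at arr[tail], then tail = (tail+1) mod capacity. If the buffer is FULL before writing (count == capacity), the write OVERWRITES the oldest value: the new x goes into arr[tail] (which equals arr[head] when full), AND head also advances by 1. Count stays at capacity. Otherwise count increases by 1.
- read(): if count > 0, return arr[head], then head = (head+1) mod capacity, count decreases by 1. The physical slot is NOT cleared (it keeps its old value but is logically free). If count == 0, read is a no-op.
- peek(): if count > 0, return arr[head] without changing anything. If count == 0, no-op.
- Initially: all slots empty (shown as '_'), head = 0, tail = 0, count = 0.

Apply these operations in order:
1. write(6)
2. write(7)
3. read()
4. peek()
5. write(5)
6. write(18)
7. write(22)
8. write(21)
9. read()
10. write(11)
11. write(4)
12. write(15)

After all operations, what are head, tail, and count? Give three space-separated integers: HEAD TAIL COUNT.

Answer: 3 3 6

Derivation:
After op 1 (write(6)): arr=[6 _ _ _ _ _] head=0 tail=1 count=1
After op 2 (write(7)): arr=[6 7 _ _ _ _] head=0 tail=2 count=2
After op 3 (read()): arr=[6 7 _ _ _ _] head=1 tail=2 count=1
After op 4 (peek()): arr=[6 7 _ _ _ _] head=1 tail=2 count=1
After op 5 (write(5)): arr=[6 7 5 _ _ _] head=1 tail=3 count=2
After op 6 (write(18)): arr=[6 7 5 18 _ _] head=1 tail=4 count=3
After op 7 (write(22)): arr=[6 7 5 18 22 _] head=1 tail=5 count=4
After op 8 (write(21)): arr=[6 7 5 18 22 21] head=1 tail=0 count=5
After op 9 (read()): arr=[6 7 5 18 22 21] head=2 tail=0 count=4
After op 10 (write(11)): arr=[11 7 5 18 22 21] head=2 tail=1 count=5
After op 11 (write(4)): arr=[11 4 5 18 22 21] head=2 tail=2 count=6
After op 12 (write(15)): arr=[11 4 15 18 22 21] head=3 tail=3 count=6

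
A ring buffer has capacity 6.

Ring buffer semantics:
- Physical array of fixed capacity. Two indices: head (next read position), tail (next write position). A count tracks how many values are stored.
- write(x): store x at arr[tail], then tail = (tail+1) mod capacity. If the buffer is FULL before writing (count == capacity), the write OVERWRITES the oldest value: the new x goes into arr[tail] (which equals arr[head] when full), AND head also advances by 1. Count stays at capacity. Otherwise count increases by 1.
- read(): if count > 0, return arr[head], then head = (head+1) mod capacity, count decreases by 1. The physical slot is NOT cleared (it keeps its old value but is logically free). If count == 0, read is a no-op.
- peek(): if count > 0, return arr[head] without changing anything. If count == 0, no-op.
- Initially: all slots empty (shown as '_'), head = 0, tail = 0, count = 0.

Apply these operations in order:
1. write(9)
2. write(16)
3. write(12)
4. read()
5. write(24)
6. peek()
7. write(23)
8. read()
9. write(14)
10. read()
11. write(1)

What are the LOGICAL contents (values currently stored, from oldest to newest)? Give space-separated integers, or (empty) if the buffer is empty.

Answer: 24 23 14 1

Derivation:
After op 1 (write(9)): arr=[9 _ _ _ _ _] head=0 tail=1 count=1
After op 2 (write(16)): arr=[9 16 _ _ _ _] head=0 tail=2 count=2
After op 3 (write(12)): arr=[9 16 12 _ _ _] head=0 tail=3 count=3
After op 4 (read()): arr=[9 16 12 _ _ _] head=1 tail=3 count=2
After op 5 (write(24)): arr=[9 16 12 24 _ _] head=1 tail=4 count=3
After op 6 (peek()): arr=[9 16 12 24 _ _] head=1 tail=4 count=3
After op 7 (write(23)): arr=[9 16 12 24 23 _] head=1 tail=5 count=4
After op 8 (read()): arr=[9 16 12 24 23 _] head=2 tail=5 count=3
After op 9 (write(14)): arr=[9 16 12 24 23 14] head=2 tail=0 count=4
After op 10 (read()): arr=[9 16 12 24 23 14] head=3 tail=0 count=3
After op 11 (write(1)): arr=[1 16 12 24 23 14] head=3 tail=1 count=4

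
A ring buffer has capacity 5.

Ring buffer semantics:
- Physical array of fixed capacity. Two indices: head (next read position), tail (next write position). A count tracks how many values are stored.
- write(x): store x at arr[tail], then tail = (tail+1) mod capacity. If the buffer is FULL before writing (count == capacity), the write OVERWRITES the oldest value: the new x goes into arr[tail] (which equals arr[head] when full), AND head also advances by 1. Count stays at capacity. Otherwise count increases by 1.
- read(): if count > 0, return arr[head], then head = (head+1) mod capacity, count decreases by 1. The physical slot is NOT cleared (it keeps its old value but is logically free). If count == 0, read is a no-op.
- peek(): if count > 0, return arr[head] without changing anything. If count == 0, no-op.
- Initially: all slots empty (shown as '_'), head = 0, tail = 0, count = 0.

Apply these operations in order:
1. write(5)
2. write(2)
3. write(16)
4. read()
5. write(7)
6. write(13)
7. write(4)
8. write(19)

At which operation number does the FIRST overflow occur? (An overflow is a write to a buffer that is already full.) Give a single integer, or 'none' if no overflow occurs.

After op 1 (write(5)): arr=[5 _ _ _ _] head=0 tail=1 count=1
After op 2 (write(2)): arr=[5 2 _ _ _] head=0 tail=2 count=2
After op 3 (write(16)): arr=[5 2 16 _ _] head=0 tail=3 count=3
After op 4 (read()): arr=[5 2 16 _ _] head=1 tail=3 count=2
After op 5 (write(7)): arr=[5 2 16 7 _] head=1 tail=4 count=3
After op 6 (write(13)): arr=[5 2 16 7 13] head=1 tail=0 count=4
After op 7 (write(4)): arr=[4 2 16 7 13] head=1 tail=1 count=5
After op 8 (write(19)): arr=[4 19 16 7 13] head=2 tail=2 count=5

Answer: 8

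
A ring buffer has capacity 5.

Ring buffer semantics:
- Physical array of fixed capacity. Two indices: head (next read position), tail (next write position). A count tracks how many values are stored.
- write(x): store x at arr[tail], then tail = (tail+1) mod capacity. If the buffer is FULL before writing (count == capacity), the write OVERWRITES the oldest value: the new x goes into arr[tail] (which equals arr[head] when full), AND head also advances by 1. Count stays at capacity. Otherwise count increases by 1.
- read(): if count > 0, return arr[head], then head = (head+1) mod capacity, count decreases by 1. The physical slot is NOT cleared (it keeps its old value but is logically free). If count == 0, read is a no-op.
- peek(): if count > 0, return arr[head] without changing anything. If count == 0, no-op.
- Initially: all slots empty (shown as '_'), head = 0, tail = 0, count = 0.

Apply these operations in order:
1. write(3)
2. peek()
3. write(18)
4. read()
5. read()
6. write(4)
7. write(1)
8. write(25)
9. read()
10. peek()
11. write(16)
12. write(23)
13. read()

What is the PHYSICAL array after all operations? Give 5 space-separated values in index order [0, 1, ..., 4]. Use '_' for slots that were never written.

After op 1 (write(3)): arr=[3 _ _ _ _] head=0 tail=1 count=1
After op 2 (peek()): arr=[3 _ _ _ _] head=0 tail=1 count=1
After op 3 (write(18)): arr=[3 18 _ _ _] head=0 tail=2 count=2
After op 4 (read()): arr=[3 18 _ _ _] head=1 tail=2 count=1
After op 5 (read()): arr=[3 18 _ _ _] head=2 tail=2 count=0
After op 6 (write(4)): arr=[3 18 4 _ _] head=2 tail=3 count=1
After op 7 (write(1)): arr=[3 18 4 1 _] head=2 tail=4 count=2
After op 8 (write(25)): arr=[3 18 4 1 25] head=2 tail=0 count=3
After op 9 (read()): arr=[3 18 4 1 25] head=3 tail=0 count=2
After op 10 (peek()): arr=[3 18 4 1 25] head=3 tail=0 count=2
After op 11 (write(16)): arr=[16 18 4 1 25] head=3 tail=1 count=3
After op 12 (write(23)): arr=[16 23 4 1 25] head=3 tail=2 count=4
After op 13 (read()): arr=[16 23 4 1 25] head=4 tail=2 count=3

Answer: 16 23 4 1 25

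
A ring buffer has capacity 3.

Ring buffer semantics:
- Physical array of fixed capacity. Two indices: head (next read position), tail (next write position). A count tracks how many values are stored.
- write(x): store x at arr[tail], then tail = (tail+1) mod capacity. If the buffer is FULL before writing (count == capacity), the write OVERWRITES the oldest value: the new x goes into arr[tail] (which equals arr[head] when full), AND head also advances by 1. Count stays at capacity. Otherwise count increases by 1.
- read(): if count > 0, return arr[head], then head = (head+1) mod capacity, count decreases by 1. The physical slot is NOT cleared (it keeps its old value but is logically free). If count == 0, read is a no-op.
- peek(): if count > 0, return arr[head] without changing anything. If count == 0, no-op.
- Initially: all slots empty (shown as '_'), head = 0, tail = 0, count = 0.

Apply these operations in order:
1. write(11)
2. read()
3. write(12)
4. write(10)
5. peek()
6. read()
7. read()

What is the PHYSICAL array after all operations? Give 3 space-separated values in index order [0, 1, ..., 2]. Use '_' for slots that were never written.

After op 1 (write(11)): arr=[11 _ _] head=0 tail=1 count=1
After op 2 (read()): arr=[11 _ _] head=1 tail=1 count=0
After op 3 (write(12)): arr=[11 12 _] head=1 tail=2 count=1
After op 4 (write(10)): arr=[11 12 10] head=1 tail=0 count=2
After op 5 (peek()): arr=[11 12 10] head=1 tail=0 count=2
After op 6 (read()): arr=[11 12 10] head=2 tail=0 count=1
After op 7 (read()): arr=[11 12 10] head=0 tail=0 count=0

Answer: 11 12 10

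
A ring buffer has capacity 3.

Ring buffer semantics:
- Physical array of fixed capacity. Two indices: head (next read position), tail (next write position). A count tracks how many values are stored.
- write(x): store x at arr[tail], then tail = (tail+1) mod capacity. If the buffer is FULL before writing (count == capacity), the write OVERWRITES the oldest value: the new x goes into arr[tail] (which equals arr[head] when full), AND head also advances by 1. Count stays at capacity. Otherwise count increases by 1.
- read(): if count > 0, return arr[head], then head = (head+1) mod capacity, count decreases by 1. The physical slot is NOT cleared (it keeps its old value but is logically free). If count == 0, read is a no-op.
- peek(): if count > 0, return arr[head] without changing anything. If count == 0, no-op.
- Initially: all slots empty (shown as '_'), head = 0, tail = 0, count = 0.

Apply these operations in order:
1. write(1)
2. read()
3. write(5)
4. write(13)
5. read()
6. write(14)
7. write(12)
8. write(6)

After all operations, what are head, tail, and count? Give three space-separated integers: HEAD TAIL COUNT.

After op 1 (write(1)): arr=[1 _ _] head=0 tail=1 count=1
After op 2 (read()): arr=[1 _ _] head=1 tail=1 count=0
After op 3 (write(5)): arr=[1 5 _] head=1 tail=2 count=1
After op 4 (write(13)): arr=[1 5 13] head=1 tail=0 count=2
After op 5 (read()): arr=[1 5 13] head=2 tail=0 count=1
After op 6 (write(14)): arr=[14 5 13] head=2 tail=1 count=2
After op 7 (write(12)): arr=[14 12 13] head=2 tail=2 count=3
After op 8 (write(6)): arr=[14 12 6] head=0 tail=0 count=3

Answer: 0 0 3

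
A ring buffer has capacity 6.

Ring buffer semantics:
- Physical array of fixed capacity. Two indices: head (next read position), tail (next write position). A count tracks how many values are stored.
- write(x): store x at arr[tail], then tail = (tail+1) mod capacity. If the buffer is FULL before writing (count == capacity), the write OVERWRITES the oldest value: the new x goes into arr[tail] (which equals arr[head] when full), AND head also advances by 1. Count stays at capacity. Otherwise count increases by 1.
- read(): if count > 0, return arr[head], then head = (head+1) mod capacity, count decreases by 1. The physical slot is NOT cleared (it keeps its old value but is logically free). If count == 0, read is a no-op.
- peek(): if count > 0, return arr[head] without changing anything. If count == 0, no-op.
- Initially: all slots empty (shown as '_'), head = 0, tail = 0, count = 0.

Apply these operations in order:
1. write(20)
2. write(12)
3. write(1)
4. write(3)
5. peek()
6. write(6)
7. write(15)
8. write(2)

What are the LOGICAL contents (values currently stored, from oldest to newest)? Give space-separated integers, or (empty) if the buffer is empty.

After op 1 (write(20)): arr=[20 _ _ _ _ _] head=0 tail=1 count=1
After op 2 (write(12)): arr=[20 12 _ _ _ _] head=0 tail=2 count=2
After op 3 (write(1)): arr=[20 12 1 _ _ _] head=0 tail=3 count=3
After op 4 (write(3)): arr=[20 12 1 3 _ _] head=0 tail=4 count=4
After op 5 (peek()): arr=[20 12 1 3 _ _] head=0 tail=4 count=4
After op 6 (write(6)): arr=[20 12 1 3 6 _] head=0 tail=5 count=5
After op 7 (write(15)): arr=[20 12 1 3 6 15] head=0 tail=0 count=6
After op 8 (write(2)): arr=[2 12 1 3 6 15] head=1 tail=1 count=6

Answer: 12 1 3 6 15 2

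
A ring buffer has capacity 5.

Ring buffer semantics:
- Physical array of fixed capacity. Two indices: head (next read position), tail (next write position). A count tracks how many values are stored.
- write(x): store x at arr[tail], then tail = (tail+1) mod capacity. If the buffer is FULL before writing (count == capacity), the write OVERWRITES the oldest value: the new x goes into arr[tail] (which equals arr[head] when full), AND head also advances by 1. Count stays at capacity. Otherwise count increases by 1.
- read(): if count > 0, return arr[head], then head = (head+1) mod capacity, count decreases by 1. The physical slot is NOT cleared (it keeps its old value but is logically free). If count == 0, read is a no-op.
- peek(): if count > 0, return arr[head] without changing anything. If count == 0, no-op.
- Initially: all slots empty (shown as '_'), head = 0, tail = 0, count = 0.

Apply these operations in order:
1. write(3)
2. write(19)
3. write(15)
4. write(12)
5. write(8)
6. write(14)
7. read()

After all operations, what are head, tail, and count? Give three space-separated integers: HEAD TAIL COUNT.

Answer: 2 1 4

Derivation:
After op 1 (write(3)): arr=[3 _ _ _ _] head=0 tail=1 count=1
After op 2 (write(19)): arr=[3 19 _ _ _] head=0 tail=2 count=2
After op 3 (write(15)): arr=[3 19 15 _ _] head=0 tail=3 count=3
After op 4 (write(12)): arr=[3 19 15 12 _] head=0 tail=4 count=4
After op 5 (write(8)): arr=[3 19 15 12 8] head=0 tail=0 count=5
After op 6 (write(14)): arr=[14 19 15 12 8] head=1 tail=1 count=5
After op 7 (read()): arr=[14 19 15 12 8] head=2 tail=1 count=4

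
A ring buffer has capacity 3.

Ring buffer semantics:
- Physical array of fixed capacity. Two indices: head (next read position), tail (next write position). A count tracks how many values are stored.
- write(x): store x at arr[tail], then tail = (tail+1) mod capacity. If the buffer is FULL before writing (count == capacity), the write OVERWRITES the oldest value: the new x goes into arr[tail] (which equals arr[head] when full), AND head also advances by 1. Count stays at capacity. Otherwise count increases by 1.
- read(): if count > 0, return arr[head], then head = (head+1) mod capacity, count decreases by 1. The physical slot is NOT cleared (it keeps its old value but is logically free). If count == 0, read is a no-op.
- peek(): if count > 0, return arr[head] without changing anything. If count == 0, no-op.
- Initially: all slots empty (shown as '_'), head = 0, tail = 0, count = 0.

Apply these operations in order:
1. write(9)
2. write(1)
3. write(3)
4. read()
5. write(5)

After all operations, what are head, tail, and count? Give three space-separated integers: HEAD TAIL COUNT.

After op 1 (write(9)): arr=[9 _ _] head=0 tail=1 count=1
After op 2 (write(1)): arr=[9 1 _] head=0 tail=2 count=2
After op 3 (write(3)): arr=[9 1 3] head=0 tail=0 count=3
After op 4 (read()): arr=[9 1 3] head=1 tail=0 count=2
After op 5 (write(5)): arr=[5 1 3] head=1 tail=1 count=3

Answer: 1 1 3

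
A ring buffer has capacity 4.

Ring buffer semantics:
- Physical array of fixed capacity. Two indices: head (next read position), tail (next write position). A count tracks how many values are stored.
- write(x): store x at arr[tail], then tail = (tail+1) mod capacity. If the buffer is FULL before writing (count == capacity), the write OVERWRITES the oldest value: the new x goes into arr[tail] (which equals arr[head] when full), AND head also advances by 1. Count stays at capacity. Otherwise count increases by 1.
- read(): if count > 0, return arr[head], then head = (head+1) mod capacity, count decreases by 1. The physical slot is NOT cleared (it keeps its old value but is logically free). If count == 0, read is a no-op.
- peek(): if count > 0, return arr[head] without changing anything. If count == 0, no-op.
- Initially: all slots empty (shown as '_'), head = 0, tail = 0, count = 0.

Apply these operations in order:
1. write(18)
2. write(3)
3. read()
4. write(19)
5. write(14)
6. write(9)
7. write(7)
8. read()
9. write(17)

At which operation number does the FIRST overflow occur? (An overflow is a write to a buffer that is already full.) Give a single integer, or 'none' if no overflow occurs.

After op 1 (write(18)): arr=[18 _ _ _] head=0 tail=1 count=1
After op 2 (write(3)): arr=[18 3 _ _] head=0 tail=2 count=2
After op 3 (read()): arr=[18 3 _ _] head=1 tail=2 count=1
After op 4 (write(19)): arr=[18 3 19 _] head=1 tail=3 count=2
After op 5 (write(14)): arr=[18 3 19 14] head=1 tail=0 count=3
After op 6 (write(9)): arr=[9 3 19 14] head=1 tail=1 count=4
After op 7 (write(7)): arr=[9 7 19 14] head=2 tail=2 count=4
After op 8 (read()): arr=[9 7 19 14] head=3 tail=2 count=3
After op 9 (write(17)): arr=[9 7 17 14] head=3 tail=3 count=4

Answer: 7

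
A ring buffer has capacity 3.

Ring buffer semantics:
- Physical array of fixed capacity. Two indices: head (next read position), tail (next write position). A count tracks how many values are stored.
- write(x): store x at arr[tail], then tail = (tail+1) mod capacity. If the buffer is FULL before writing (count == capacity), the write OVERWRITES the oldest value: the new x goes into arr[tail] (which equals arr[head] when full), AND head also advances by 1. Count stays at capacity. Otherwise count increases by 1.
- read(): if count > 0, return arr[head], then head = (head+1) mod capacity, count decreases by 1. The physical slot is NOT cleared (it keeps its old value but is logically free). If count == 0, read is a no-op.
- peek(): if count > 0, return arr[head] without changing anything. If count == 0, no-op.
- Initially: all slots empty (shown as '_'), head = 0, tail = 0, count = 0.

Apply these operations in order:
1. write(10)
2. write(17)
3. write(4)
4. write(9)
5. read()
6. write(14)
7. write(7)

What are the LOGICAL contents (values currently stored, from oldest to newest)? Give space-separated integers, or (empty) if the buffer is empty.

After op 1 (write(10)): arr=[10 _ _] head=0 tail=1 count=1
After op 2 (write(17)): arr=[10 17 _] head=0 tail=2 count=2
After op 3 (write(4)): arr=[10 17 4] head=0 tail=0 count=3
After op 4 (write(9)): arr=[9 17 4] head=1 tail=1 count=3
After op 5 (read()): arr=[9 17 4] head=2 tail=1 count=2
After op 6 (write(14)): arr=[9 14 4] head=2 tail=2 count=3
After op 7 (write(7)): arr=[9 14 7] head=0 tail=0 count=3

Answer: 9 14 7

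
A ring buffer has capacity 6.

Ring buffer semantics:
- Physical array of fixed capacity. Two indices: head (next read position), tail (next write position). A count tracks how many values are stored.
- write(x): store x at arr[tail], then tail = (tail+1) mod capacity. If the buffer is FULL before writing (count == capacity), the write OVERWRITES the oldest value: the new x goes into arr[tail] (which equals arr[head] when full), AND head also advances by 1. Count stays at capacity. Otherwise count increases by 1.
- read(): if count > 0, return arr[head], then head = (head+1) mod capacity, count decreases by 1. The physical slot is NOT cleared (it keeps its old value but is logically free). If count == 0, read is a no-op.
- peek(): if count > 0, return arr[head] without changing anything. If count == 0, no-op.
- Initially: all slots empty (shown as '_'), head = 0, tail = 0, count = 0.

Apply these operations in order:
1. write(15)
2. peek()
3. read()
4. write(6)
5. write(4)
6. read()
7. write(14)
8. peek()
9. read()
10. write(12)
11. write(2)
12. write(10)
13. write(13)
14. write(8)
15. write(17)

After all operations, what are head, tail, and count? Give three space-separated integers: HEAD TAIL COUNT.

Answer: 4 4 6

Derivation:
After op 1 (write(15)): arr=[15 _ _ _ _ _] head=0 tail=1 count=1
After op 2 (peek()): arr=[15 _ _ _ _ _] head=0 tail=1 count=1
After op 3 (read()): arr=[15 _ _ _ _ _] head=1 tail=1 count=0
After op 4 (write(6)): arr=[15 6 _ _ _ _] head=1 tail=2 count=1
After op 5 (write(4)): arr=[15 6 4 _ _ _] head=1 tail=3 count=2
After op 6 (read()): arr=[15 6 4 _ _ _] head=2 tail=3 count=1
After op 7 (write(14)): arr=[15 6 4 14 _ _] head=2 tail=4 count=2
After op 8 (peek()): arr=[15 6 4 14 _ _] head=2 tail=4 count=2
After op 9 (read()): arr=[15 6 4 14 _ _] head=3 tail=4 count=1
After op 10 (write(12)): arr=[15 6 4 14 12 _] head=3 tail=5 count=2
After op 11 (write(2)): arr=[15 6 4 14 12 2] head=3 tail=0 count=3
After op 12 (write(10)): arr=[10 6 4 14 12 2] head=3 tail=1 count=4
After op 13 (write(13)): arr=[10 13 4 14 12 2] head=3 tail=2 count=5
After op 14 (write(8)): arr=[10 13 8 14 12 2] head=3 tail=3 count=6
After op 15 (write(17)): arr=[10 13 8 17 12 2] head=4 tail=4 count=6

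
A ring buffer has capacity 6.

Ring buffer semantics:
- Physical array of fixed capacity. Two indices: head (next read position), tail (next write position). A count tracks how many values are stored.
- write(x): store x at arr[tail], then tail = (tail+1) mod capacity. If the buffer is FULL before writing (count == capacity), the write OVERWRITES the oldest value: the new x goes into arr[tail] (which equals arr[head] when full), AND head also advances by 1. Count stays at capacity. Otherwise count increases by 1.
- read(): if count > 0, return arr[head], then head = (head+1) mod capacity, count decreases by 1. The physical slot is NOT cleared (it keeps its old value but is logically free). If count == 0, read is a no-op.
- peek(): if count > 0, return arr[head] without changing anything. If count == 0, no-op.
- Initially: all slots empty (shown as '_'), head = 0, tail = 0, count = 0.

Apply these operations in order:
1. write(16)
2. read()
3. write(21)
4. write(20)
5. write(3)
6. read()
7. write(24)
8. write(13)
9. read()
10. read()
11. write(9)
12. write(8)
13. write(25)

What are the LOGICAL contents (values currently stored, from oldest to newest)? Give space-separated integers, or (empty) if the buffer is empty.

After op 1 (write(16)): arr=[16 _ _ _ _ _] head=0 tail=1 count=1
After op 2 (read()): arr=[16 _ _ _ _ _] head=1 tail=1 count=0
After op 3 (write(21)): arr=[16 21 _ _ _ _] head=1 tail=2 count=1
After op 4 (write(20)): arr=[16 21 20 _ _ _] head=1 tail=3 count=2
After op 5 (write(3)): arr=[16 21 20 3 _ _] head=1 tail=4 count=3
After op 6 (read()): arr=[16 21 20 3 _ _] head=2 tail=4 count=2
After op 7 (write(24)): arr=[16 21 20 3 24 _] head=2 tail=5 count=3
After op 8 (write(13)): arr=[16 21 20 3 24 13] head=2 tail=0 count=4
After op 9 (read()): arr=[16 21 20 3 24 13] head=3 tail=0 count=3
After op 10 (read()): arr=[16 21 20 3 24 13] head=4 tail=0 count=2
After op 11 (write(9)): arr=[9 21 20 3 24 13] head=4 tail=1 count=3
After op 12 (write(8)): arr=[9 8 20 3 24 13] head=4 tail=2 count=4
After op 13 (write(25)): arr=[9 8 25 3 24 13] head=4 tail=3 count=5

Answer: 24 13 9 8 25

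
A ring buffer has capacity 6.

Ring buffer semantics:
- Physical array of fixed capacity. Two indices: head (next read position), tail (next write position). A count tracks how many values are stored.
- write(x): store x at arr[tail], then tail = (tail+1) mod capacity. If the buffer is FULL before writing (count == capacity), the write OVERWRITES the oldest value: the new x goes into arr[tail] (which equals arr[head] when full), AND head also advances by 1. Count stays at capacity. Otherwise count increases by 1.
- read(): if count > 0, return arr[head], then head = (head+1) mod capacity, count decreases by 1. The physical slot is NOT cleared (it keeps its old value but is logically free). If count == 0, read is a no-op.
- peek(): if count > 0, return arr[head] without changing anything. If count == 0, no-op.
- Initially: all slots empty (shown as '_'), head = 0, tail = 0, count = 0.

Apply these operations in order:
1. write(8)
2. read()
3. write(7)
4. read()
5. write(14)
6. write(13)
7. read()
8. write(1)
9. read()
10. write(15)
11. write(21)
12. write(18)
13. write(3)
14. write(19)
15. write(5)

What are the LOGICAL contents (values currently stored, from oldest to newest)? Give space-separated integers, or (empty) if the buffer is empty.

After op 1 (write(8)): arr=[8 _ _ _ _ _] head=0 tail=1 count=1
After op 2 (read()): arr=[8 _ _ _ _ _] head=1 tail=1 count=0
After op 3 (write(7)): arr=[8 7 _ _ _ _] head=1 tail=2 count=1
After op 4 (read()): arr=[8 7 _ _ _ _] head=2 tail=2 count=0
After op 5 (write(14)): arr=[8 7 14 _ _ _] head=2 tail=3 count=1
After op 6 (write(13)): arr=[8 7 14 13 _ _] head=2 tail=4 count=2
After op 7 (read()): arr=[8 7 14 13 _ _] head=3 tail=4 count=1
After op 8 (write(1)): arr=[8 7 14 13 1 _] head=3 tail=5 count=2
After op 9 (read()): arr=[8 7 14 13 1 _] head=4 tail=5 count=1
After op 10 (write(15)): arr=[8 7 14 13 1 15] head=4 tail=0 count=2
After op 11 (write(21)): arr=[21 7 14 13 1 15] head=4 tail=1 count=3
After op 12 (write(18)): arr=[21 18 14 13 1 15] head=4 tail=2 count=4
After op 13 (write(3)): arr=[21 18 3 13 1 15] head=4 tail=3 count=5
After op 14 (write(19)): arr=[21 18 3 19 1 15] head=4 tail=4 count=6
After op 15 (write(5)): arr=[21 18 3 19 5 15] head=5 tail=5 count=6

Answer: 15 21 18 3 19 5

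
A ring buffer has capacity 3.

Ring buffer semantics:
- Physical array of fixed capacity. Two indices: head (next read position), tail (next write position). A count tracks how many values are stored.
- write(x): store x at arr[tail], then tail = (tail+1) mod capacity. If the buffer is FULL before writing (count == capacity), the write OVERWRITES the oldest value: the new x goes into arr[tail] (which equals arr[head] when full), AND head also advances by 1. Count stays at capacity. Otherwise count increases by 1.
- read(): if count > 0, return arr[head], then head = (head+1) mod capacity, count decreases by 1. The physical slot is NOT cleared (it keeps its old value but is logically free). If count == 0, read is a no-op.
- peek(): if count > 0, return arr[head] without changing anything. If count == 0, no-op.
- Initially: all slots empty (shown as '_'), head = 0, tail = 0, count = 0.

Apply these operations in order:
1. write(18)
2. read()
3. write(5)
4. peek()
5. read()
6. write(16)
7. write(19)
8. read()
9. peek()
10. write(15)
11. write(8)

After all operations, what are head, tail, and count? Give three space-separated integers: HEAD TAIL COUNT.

Answer: 0 0 3

Derivation:
After op 1 (write(18)): arr=[18 _ _] head=0 tail=1 count=1
After op 2 (read()): arr=[18 _ _] head=1 tail=1 count=0
After op 3 (write(5)): arr=[18 5 _] head=1 tail=2 count=1
After op 4 (peek()): arr=[18 5 _] head=1 tail=2 count=1
After op 5 (read()): arr=[18 5 _] head=2 tail=2 count=0
After op 6 (write(16)): arr=[18 5 16] head=2 tail=0 count=1
After op 7 (write(19)): arr=[19 5 16] head=2 tail=1 count=2
After op 8 (read()): arr=[19 5 16] head=0 tail=1 count=1
After op 9 (peek()): arr=[19 5 16] head=0 tail=1 count=1
After op 10 (write(15)): arr=[19 15 16] head=0 tail=2 count=2
After op 11 (write(8)): arr=[19 15 8] head=0 tail=0 count=3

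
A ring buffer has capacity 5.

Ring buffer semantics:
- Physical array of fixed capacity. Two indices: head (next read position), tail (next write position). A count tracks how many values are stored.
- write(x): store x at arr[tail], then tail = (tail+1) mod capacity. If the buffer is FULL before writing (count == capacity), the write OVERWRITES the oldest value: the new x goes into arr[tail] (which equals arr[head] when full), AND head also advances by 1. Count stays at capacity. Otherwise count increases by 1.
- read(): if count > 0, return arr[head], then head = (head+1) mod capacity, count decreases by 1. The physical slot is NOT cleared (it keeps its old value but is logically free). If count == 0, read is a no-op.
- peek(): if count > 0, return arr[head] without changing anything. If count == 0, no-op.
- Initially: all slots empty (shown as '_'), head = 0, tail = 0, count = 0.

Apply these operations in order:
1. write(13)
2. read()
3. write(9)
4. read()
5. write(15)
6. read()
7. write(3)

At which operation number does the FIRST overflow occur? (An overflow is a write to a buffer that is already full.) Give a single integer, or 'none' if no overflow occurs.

After op 1 (write(13)): arr=[13 _ _ _ _] head=0 tail=1 count=1
After op 2 (read()): arr=[13 _ _ _ _] head=1 tail=1 count=0
After op 3 (write(9)): arr=[13 9 _ _ _] head=1 tail=2 count=1
After op 4 (read()): arr=[13 9 _ _ _] head=2 tail=2 count=0
After op 5 (write(15)): arr=[13 9 15 _ _] head=2 tail=3 count=1
After op 6 (read()): arr=[13 9 15 _ _] head=3 tail=3 count=0
After op 7 (write(3)): arr=[13 9 15 3 _] head=3 tail=4 count=1

Answer: none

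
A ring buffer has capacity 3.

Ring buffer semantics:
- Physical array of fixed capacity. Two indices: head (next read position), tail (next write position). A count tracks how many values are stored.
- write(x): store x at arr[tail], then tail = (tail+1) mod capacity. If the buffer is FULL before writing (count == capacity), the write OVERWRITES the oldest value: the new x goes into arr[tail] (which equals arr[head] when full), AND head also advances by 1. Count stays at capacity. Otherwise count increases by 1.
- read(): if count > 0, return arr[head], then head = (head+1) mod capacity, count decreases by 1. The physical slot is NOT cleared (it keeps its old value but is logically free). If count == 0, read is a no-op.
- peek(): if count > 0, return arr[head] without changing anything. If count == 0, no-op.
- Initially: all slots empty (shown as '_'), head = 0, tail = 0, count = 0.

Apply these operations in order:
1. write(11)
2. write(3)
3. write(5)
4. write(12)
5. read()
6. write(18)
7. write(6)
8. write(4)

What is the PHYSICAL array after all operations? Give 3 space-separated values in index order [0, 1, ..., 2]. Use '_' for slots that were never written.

Answer: 4 18 6

Derivation:
After op 1 (write(11)): arr=[11 _ _] head=0 tail=1 count=1
After op 2 (write(3)): arr=[11 3 _] head=0 tail=2 count=2
After op 3 (write(5)): arr=[11 3 5] head=0 tail=0 count=3
After op 4 (write(12)): arr=[12 3 5] head=1 tail=1 count=3
After op 5 (read()): arr=[12 3 5] head=2 tail=1 count=2
After op 6 (write(18)): arr=[12 18 5] head=2 tail=2 count=3
After op 7 (write(6)): arr=[12 18 6] head=0 tail=0 count=3
After op 8 (write(4)): arr=[4 18 6] head=1 tail=1 count=3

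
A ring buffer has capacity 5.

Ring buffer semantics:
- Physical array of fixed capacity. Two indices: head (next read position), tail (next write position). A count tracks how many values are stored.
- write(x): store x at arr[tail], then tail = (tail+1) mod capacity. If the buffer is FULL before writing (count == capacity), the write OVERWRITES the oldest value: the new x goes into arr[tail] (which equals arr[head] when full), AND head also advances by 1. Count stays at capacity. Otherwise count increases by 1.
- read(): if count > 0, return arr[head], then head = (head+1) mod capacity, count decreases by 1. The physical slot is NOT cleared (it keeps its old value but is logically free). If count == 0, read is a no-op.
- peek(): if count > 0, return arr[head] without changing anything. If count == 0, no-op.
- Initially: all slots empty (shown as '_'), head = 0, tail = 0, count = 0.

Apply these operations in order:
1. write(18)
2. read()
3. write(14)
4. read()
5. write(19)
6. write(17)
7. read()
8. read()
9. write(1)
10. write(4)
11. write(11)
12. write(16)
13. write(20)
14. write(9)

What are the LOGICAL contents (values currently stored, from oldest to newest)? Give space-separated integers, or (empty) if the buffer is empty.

Answer: 4 11 16 20 9

Derivation:
After op 1 (write(18)): arr=[18 _ _ _ _] head=0 tail=1 count=1
After op 2 (read()): arr=[18 _ _ _ _] head=1 tail=1 count=0
After op 3 (write(14)): arr=[18 14 _ _ _] head=1 tail=2 count=1
After op 4 (read()): arr=[18 14 _ _ _] head=2 tail=2 count=0
After op 5 (write(19)): arr=[18 14 19 _ _] head=2 tail=3 count=1
After op 6 (write(17)): arr=[18 14 19 17 _] head=2 tail=4 count=2
After op 7 (read()): arr=[18 14 19 17 _] head=3 tail=4 count=1
After op 8 (read()): arr=[18 14 19 17 _] head=4 tail=4 count=0
After op 9 (write(1)): arr=[18 14 19 17 1] head=4 tail=0 count=1
After op 10 (write(4)): arr=[4 14 19 17 1] head=4 tail=1 count=2
After op 11 (write(11)): arr=[4 11 19 17 1] head=4 tail=2 count=3
After op 12 (write(16)): arr=[4 11 16 17 1] head=4 tail=3 count=4
After op 13 (write(20)): arr=[4 11 16 20 1] head=4 tail=4 count=5
After op 14 (write(9)): arr=[4 11 16 20 9] head=0 tail=0 count=5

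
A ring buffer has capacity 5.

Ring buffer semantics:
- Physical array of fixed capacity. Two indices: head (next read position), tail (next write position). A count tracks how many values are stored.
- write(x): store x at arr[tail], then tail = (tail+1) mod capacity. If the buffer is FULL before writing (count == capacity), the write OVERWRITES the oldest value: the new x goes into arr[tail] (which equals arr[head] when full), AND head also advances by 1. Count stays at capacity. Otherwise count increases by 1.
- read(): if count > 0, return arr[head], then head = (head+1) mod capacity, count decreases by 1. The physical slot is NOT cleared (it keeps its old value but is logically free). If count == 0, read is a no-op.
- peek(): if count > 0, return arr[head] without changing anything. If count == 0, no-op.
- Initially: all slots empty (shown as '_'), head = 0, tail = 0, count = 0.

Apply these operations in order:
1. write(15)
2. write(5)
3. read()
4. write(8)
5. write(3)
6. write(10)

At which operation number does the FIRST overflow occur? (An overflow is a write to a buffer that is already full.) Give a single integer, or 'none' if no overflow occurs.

Answer: none

Derivation:
After op 1 (write(15)): arr=[15 _ _ _ _] head=0 tail=1 count=1
After op 2 (write(5)): arr=[15 5 _ _ _] head=0 tail=2 count=2
After op 3 (read()): arr=[15 5 _ _ _] head=1 tail=2 count=1
After op 4 (write(8)): arr=[15 5 8 _ _] head=1 tail=3 count=2
After op 5 (write(3)): arr=[15 5 8 3 _] head=1 tail=4 count=3
After op 6 (write(10)): arr=[15 5 8 3 10] head=1 tail=0 count=4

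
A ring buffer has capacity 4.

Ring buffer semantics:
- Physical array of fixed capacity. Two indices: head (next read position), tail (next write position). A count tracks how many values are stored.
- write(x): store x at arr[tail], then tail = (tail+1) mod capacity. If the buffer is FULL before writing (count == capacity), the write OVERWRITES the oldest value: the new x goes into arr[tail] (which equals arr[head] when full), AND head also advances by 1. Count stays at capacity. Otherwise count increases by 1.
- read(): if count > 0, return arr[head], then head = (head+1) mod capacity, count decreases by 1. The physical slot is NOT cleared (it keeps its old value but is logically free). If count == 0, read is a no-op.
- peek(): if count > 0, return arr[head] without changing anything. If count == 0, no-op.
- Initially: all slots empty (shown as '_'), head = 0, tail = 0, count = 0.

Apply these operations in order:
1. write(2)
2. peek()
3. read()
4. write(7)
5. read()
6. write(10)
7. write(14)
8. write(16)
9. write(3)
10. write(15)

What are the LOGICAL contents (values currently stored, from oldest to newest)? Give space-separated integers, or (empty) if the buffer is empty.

Answer: 14 16 3 15

Derivation:
After op 1 (write(2)): arr=[2 _ _ _] head=0 tail=1 count=1
After op 2 (peek()): arr=[2 _ _ _] head=0 tail=1 count=1
After op 3 (read()): arr=[2 _ _ _] head=1 tail=1 count=0
After op 4 (write(7)): arr=[2 7 _ _] head=1 tail=2 count=1
After op 5 (read()): arr=[2 7 _ _] head=2 tail=2 count=0
After op 6 (write(10)): arr=[2 7 10 _] head=2 tail=3 count=1
After op 7 (write(14)): arr=[2 7 10 14] head=2 tail=0 count=2
After op 8 (write(16)): arr=[16 7 10 14] head=2 tail=1 count=3
After op 9 (write(3)): arr=[16 3 10 14] head=2 tail=2 count=4
After op 10 (write(15)): arr=[16 3 15 14] head=3 tail=3 count=4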